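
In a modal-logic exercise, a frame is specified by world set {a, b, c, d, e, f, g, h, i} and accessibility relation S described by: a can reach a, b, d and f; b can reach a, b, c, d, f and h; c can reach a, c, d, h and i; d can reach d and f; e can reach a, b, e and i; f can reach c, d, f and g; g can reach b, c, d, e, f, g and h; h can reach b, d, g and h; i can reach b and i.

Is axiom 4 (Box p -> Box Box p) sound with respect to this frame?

The schema 4 characterises exactly the transitive frames.
Transitive: no — a S b and b S c, but not a S c.

No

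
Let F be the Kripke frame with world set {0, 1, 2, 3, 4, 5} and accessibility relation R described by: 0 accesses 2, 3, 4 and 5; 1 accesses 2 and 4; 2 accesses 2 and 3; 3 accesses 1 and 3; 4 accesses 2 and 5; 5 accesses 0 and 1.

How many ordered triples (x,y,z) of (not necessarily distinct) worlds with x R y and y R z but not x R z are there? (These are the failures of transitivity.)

17

Enumerating: (0,3,1), (0,5,0), (0,5,1), (1,2,3), (1,4,5), (2,3,1), (3,1,2), (3,1,4), (4,2,3), (4,5,0), (4,5,1), (5,0,2), (5,0,3), (5,0,4), (5,0,5), (5,1,2), (5,1,4).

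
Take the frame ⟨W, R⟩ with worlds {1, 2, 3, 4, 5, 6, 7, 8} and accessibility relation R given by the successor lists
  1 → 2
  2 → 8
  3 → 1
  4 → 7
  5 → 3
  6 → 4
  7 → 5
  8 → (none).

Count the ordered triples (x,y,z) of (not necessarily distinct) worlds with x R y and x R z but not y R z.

7

Enumerating: (1,2,2), (2,8,8), (3,1,1), (4,7,7), (5,3,3), (6,4,4), (7,5,5).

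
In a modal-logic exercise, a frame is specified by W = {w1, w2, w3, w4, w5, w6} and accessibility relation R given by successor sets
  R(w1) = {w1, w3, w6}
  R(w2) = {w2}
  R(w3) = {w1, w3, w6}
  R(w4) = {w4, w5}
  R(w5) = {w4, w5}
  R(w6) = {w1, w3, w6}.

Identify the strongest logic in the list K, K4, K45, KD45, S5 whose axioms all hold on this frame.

Transitive (axiom 4): yes — every two-step R-path is closed by a direct edge.
Euclidean (axiom 5): yes — any two successors of a common world are R-related.
Serial (axiom D): yes — every world has a successor (e.g. w1 R w1).
Reflexive (axiom T): yes — every world is R-related to itself.
So F validates K, K4, K45, KD45, S5. The strongest is S5.

S5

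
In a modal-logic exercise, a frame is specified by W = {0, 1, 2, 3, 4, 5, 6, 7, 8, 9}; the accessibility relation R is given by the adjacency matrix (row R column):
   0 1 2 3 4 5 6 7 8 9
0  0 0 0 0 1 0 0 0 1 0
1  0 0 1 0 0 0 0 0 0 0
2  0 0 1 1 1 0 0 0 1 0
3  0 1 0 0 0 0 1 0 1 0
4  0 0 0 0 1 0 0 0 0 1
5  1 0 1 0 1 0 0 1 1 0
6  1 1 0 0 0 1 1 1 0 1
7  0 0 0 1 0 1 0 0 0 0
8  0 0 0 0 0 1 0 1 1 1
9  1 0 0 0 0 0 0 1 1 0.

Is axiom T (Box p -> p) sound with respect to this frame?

No

By correspondence theory, T is valid on a frame iff R is reflexive.
Reflexive: no — 0 is not related to itself.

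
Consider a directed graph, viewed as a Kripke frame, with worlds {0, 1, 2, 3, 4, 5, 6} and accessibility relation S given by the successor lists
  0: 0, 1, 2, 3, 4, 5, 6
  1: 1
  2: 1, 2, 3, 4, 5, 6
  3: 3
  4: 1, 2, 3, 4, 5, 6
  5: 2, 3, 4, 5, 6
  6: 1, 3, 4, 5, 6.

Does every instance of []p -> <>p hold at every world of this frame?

By correspondence theory, D is valid on a frame iff S is serial.
Serial: yes — every world has a successor (e.g. 0 S 0).

Yes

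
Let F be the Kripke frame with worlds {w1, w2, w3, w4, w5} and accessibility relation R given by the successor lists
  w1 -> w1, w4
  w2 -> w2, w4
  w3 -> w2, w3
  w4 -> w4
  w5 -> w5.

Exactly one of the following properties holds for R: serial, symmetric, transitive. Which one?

serial

Serial: yes — every world has a successor (e.g. w1 R w1).
Symmetric: no — w1 R w4 but not w4 R w1.
Transitive: no — w3 R w2 and w2 R w4, but not w3 R w4.
Only serial holds.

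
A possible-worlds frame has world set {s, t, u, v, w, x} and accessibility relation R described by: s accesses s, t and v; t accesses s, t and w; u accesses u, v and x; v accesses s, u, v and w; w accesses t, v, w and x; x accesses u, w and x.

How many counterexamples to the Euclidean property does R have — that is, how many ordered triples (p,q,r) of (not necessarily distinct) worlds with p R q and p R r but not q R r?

Enumerating: (s,t,v), (s,v,t), (t,s,w), (t,w,s), (u,v,x), (u,x,v), (v,s,u), (v,s,w), (v,u,s), (v,u,w), (v,w,s), (v,w,u), … and 8 more.
Total: 20.

20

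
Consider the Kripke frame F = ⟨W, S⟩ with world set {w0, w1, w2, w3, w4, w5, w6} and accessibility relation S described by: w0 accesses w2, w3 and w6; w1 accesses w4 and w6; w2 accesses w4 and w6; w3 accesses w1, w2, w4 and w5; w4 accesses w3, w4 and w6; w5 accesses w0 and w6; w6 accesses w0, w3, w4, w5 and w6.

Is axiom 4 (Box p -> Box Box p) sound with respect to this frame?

No

By correspondence theory, 4 is valid on a frame iff S is transitive.
Transitive: no — w0 S w2 and w2 S w4, but not w0 S w4.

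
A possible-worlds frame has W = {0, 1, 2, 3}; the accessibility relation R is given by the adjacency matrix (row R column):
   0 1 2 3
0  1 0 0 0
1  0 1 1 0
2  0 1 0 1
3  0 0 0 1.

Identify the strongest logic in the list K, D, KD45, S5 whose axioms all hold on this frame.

D

Serial (axiom D): yes — every world has a successor (e.g. 0 R 0).
Euclidean (axiom 5): no — 2 R 1 and 2 R 3, but not 1 R 3.
Transitive (axiom 4): no — 1 R 2 and 2 R 3, but not 1 R 3.
Reflexive (axiom T): no — 2 is not related to itself.
So F validates K, D; KD45 would additionally require R to be Euclidean and transitive. The strongest is D.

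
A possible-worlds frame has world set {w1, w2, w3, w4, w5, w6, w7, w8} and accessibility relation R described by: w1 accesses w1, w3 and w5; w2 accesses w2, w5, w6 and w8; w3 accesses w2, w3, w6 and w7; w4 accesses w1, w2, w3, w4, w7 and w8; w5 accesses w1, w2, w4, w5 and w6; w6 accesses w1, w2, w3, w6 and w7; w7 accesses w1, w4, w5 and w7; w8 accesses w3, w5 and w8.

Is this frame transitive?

Transitive: no — w1 R w3 and w3 R w2, but not w1 R w2.

No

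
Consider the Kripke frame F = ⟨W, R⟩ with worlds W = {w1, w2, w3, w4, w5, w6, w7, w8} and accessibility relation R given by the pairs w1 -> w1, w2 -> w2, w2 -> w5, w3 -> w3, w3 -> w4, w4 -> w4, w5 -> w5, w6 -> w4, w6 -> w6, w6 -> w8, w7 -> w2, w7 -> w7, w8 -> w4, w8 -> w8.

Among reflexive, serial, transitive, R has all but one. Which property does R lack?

Reflexive: yes — every world is R-related to itself.
Serial: yes — every world has a successor (e.g. w1 R w1).
Transitive: no — w7 R w2 and w2 R w5, but not w7 R w5.
Only transitive fails.

transitive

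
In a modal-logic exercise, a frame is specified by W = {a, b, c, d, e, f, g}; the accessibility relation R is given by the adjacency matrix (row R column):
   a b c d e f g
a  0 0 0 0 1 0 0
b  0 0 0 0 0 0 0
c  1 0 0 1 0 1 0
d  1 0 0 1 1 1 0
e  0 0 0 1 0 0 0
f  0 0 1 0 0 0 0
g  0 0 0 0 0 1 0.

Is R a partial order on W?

Reflexive: no — a is not related to itself.
Transitive: no — a R e and e R d, but not a R d.
Antisymmetric: no — c R f and f R c with c ≠ f.
So R is not a partial order.

No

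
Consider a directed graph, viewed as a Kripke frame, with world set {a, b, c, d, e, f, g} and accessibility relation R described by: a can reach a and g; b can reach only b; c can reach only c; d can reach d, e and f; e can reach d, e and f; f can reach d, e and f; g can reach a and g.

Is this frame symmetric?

Symmetric: yes — every pair in R has its reverse in R.

Yes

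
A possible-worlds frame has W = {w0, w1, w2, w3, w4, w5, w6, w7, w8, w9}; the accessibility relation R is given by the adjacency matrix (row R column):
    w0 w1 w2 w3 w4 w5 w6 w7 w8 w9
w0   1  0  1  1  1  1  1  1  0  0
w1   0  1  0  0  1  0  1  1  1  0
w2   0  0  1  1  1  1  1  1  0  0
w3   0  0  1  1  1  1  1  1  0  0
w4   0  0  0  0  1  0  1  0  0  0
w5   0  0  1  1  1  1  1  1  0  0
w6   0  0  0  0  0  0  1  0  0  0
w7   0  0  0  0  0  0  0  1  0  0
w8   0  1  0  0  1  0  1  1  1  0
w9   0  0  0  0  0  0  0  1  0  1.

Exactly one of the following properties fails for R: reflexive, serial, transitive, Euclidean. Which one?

Euclidean

Reflexive: yes — every world is R-related to itself.
Serial: yes — every world has a successor (e.g. w0 R w0).
Transitive: yes — every two-step R-path is closed by a direct edge.
Euclidean: no — w0 R w4 and w0 R w2, but not w4 R w2.
Only Euclidean fails.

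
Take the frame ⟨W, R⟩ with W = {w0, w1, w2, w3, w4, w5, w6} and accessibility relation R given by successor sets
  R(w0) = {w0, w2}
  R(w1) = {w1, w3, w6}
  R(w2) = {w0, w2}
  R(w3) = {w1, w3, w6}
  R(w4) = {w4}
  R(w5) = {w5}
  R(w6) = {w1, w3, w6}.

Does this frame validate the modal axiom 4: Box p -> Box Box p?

Axiom 4 corresponds to the accessibility relation being transitive.
Transitive: yes — every two-step R-path is closed by a direct edge.

Yes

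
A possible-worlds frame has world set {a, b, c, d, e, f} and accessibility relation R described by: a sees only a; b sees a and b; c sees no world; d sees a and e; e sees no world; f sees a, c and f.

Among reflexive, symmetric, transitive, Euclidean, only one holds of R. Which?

transitive

Reflexive: no — c is not related to itself.
Symmetric: no — b R a but not a R b.
Transitive: yes — every two-step R-path is closed by a direct edge.
Euclidean: no — d R a and d R e, but not a R e.
Only transitive holds.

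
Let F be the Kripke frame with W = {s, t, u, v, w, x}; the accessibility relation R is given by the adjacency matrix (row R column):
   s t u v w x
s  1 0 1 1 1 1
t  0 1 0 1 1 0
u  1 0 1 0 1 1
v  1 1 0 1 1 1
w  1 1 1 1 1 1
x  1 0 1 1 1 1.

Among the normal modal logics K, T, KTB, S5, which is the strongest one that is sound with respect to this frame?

Reflexive (axiom T): yes — every world is R-related to itself.
Symmetric (axiom B): yes — every pair in R has its reverse in R.
Euclidean (axiom 5): no — s R u and s R v, but not u R v.
So F validates K, T, KTB; S5 would additionally require R to be Euclidean. The strongest is KTB.

KTB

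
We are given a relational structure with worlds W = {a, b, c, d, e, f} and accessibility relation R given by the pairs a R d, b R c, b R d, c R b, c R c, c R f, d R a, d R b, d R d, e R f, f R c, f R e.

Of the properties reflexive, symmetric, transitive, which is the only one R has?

Reflexive: no — a is not related to itself.
Symmetric: yes — every pair in R has its reverse in R.
Transitive: no — a R d and d R b, but not a R b.
Only symmetric holds.

symmetric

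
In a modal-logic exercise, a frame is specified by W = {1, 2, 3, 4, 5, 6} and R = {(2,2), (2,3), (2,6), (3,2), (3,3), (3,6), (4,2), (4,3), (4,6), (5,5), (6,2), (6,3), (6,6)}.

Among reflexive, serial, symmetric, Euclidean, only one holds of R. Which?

Reflexive: no — 1 is not related to itself.
Serial: no — 1 has no R-successor.
Symmetric: no — 4 R 2 but not 2 R 4.
Euclidean: yes — any two successors of a common world are R-related.
Only Euclidean holds.

Euclidean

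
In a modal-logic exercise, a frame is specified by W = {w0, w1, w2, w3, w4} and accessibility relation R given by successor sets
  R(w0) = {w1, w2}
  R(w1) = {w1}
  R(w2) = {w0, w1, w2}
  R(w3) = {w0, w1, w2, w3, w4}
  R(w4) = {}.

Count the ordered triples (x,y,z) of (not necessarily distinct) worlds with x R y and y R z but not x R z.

1

Enumerating: (w0,w2,w0).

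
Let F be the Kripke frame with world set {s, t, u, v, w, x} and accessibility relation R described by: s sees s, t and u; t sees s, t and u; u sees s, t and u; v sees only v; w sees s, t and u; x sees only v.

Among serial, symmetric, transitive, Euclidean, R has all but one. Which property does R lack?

Serial: yes — every world has a successor (e.g. s R s).
Symmetric: no — w R s but not s R w.
Transitive: yes — every two-step R-path is closed by a direct edge.
Euclidean: yes — any two successors of a common world are R-related.
Only symmetric fails.

symmetric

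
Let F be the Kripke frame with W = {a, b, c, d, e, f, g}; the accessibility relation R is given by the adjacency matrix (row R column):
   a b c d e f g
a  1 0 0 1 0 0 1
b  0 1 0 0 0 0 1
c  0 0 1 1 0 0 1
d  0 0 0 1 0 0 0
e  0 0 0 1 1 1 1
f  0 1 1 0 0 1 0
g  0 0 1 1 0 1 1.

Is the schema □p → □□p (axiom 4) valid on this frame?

No

The schema 4 characterises exactly the transitive frames.
Transitive: no — a R g and g R c, but not a R c.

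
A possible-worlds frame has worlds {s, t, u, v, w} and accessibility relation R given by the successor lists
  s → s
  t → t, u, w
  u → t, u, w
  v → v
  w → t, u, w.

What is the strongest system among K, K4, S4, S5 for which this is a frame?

Transitive (axiom 4): yes — every two-step R-path is closed by a direct edge.
Reflexive (axiom T): yes — every world is R-related to itself.
Euclidean (axiom 5): yes — any two successors of a common world are R-related.
So F validates K, K4, S4, S5. The strongest is S5.

S5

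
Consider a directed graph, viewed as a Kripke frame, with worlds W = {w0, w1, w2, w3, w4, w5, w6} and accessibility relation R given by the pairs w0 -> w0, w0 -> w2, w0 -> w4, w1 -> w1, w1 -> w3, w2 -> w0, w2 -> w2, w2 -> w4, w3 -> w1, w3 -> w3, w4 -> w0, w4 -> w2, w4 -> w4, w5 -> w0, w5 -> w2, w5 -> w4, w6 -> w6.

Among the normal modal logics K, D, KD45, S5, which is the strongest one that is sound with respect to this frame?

KD45

Serial (axiom D): yes — every world has a successor (e.g. w0 R w0).
Euclidean (axiom 5): yes — any two successors of a common world are R-related.
Transitive (axiom 4): yes — every two-step R-path is closed by a direct edge.
Reflexive (axiom T): no — w5 is not related to itself.
So F validates K, D, KD45; S5 would additionally require R to be reflexive. The strongest is KD45.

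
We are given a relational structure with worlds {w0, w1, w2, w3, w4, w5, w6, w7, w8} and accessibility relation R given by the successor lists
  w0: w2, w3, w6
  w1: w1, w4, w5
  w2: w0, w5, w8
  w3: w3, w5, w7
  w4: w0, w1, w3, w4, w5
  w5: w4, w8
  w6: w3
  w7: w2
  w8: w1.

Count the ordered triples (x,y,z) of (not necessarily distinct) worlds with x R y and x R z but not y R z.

40

Enumerating: (w0,w2,w2), (w0,w2,w3), (w0,w2,w6), (w0,w3,w2), (w0,w3,w6), (w0,w6,w2), (w0,w6,w6), (w1,w5,w1), (w1,w5,w5), (w2,w0,w0), (w2,w0,w5), (w2,w0,w8), … and 28 more.
Total: 40.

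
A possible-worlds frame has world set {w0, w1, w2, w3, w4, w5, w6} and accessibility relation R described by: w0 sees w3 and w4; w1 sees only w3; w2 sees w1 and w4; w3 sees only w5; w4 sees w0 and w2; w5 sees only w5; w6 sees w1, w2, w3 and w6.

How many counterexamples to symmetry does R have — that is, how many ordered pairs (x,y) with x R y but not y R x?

7

Enumerating: (w0,w3), (w1,w3), (w2,w1), (w3,w5), (w6,w1), (w6,w2), (w6,w3).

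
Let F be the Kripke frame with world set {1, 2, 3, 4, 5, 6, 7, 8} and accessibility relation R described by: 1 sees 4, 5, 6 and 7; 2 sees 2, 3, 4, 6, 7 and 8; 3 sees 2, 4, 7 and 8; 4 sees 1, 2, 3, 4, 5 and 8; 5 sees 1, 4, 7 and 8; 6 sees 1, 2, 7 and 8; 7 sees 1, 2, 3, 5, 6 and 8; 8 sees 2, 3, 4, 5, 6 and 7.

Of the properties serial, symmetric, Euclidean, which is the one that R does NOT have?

Euclidean

Serial: yes — every world has a successor (e.g. 1 R 4).
Symmetric: yes — every pair in R has its reverse in R.
Euclidean: no — 1 R 4 and 1 R 6, but not 4 R 6.
Only Euclidean fails.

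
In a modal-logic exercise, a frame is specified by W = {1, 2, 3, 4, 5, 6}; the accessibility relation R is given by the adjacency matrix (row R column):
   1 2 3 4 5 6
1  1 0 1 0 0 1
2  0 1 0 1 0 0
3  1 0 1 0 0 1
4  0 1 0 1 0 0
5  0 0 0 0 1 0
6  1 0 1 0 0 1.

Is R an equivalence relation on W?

Reflexive: yes — every world is R-related to itself.
Symmetric: yes — every pair in R has its reverse in R.
Transitive: yes — every two-step R-path is closed by a direct edge.
So R is an equivalence relation.

Yes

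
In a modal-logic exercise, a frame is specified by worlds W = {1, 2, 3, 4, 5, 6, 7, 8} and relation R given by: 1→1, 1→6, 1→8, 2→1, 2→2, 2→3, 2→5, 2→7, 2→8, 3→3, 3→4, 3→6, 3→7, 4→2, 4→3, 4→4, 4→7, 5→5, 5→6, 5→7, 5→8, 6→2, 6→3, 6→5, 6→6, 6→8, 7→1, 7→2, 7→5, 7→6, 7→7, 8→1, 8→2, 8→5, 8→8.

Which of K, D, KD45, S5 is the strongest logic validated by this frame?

Serial (axiom D): yes — every world has a successor (e.g. 1 R 1).
Euclidean (axiom 5): no — 1 R 8 and 1 R 6, but not 8 R 6.
Transitive (axiom 4): no — 1 R 6 and 6 R 2, but not 1 R 2.
Reflexive (axiom T): yes — every world is R-related to itself.
So F validates K, D; KD45 would additionally require R to be Euclidean and transitive. The strongest is D.

D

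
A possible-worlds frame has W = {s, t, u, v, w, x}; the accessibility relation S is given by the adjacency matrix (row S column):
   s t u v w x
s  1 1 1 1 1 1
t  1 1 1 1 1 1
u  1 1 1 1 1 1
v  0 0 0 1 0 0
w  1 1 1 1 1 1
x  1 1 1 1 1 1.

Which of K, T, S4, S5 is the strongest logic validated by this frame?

S4

Reflexive (axiom T): yes — every world is S-related to itself.
Transitive (axiom 4): yes — every two-step S-path is closed by a direct edge.
Euclidean (axiom 5): no — s S v and s S t, but not v S t.
So F validates K, T, S4; S5 would additionally require S to be Euclidean. The strongest is S4.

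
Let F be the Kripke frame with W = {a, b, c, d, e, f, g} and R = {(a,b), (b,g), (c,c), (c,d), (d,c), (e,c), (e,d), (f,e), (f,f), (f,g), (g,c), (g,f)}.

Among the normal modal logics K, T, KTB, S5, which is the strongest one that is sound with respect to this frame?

K

Reflexive (axiom T): no — a is not related to itself.
Symmetric (axiom B): no — a R b but not b R a.
Euclidean (axiom 5): no — f R e and f R g, but not e R g.
So F validates K; T would additionally require R to be reflexive. The strongest is K.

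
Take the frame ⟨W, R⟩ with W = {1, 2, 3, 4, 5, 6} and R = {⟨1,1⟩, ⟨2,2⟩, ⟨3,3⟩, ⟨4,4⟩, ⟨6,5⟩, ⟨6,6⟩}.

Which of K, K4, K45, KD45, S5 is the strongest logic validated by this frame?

K4

Transitive (axiom 4): yes — every two-step R-path is closed by a direct edge.
Euclidean (axiom 5): no — 6 R 5 and 6 R 5, but not 5 R 5.
Serial (axiom D): no — 5 has no R-successor.
Reflexive (axiom T): no — 5 is not related to itself.
So F validates K, K4; K45 would additionally require R to be Euclidean. The strongest is K4.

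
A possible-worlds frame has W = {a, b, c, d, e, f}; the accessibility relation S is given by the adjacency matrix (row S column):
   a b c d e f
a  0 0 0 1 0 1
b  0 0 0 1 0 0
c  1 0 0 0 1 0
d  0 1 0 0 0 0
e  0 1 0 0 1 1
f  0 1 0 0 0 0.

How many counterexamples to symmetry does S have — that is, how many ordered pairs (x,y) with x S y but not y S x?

7

Enumerating: (a,d), (a,f), (c,a), (c,e), (e,b), (e,f), (f,b).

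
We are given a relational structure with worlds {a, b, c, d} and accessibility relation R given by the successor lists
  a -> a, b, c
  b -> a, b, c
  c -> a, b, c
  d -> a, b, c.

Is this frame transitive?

Transitive: yes — every two-step R-path is closed by a direct edge.

Yes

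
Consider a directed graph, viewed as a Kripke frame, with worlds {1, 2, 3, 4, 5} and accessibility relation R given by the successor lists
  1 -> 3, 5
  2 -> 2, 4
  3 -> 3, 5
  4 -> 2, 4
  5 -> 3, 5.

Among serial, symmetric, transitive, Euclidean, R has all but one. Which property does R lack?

Serial: yes — every world has a successor (e.g. 1 R 3).
Symmetric: no — 1 R 3 but not 3 R 1.
Transitive: yes — every two-step R-path is closed by a direct edge.
Euclidean: yes — any two successors of a common world are R-related.
Only symmetric fails.

symmetric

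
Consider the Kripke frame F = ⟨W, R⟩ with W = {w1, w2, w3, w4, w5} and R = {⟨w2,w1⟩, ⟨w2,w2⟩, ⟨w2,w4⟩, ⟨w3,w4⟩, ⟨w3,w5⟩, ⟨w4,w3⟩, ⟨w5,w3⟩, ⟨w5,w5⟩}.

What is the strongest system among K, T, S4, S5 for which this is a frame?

K

Reflexive (axiom T): no — w1 is not related to itself.
Transitive (axiom 4): no — w2 R w4 and w4 R w3, but not w2 R w3.
Euclidean (axiom 5): no — w2 R w1 and w2 R w4, but not w1 R w4.
So F validates K; T would additionally require R to be reflexive. The strongest is K.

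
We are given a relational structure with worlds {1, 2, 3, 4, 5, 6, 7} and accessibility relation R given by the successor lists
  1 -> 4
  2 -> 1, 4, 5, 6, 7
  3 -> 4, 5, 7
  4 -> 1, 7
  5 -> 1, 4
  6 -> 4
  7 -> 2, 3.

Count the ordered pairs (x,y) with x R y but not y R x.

10

Enumerating: (2,1), (2,4), (2,5), (2,6), (3,4), (3,5), (4,7), (5,1), (5,4), (6,4).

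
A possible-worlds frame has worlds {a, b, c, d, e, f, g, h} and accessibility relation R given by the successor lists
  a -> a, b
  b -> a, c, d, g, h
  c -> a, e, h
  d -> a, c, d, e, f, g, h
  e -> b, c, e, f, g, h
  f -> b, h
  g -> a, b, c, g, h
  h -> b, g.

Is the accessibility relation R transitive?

Transitive: no — a R b and b R c, but not a R c.

No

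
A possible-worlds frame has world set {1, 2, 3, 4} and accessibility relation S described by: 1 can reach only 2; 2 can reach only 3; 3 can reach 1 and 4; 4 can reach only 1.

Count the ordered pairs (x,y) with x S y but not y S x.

Enumerating: (1,2), (2,3), (3,1), (3,4), (4,1).

5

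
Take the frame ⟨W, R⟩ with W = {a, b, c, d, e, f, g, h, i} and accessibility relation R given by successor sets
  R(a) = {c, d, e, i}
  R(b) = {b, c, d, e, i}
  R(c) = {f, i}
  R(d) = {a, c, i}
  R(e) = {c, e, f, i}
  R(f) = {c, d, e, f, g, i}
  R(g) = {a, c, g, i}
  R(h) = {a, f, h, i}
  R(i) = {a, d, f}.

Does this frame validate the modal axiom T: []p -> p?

By correspondence theory, T is valid on a frame iff R is reflexive.
Reflexive: no — a is not related to itself.

No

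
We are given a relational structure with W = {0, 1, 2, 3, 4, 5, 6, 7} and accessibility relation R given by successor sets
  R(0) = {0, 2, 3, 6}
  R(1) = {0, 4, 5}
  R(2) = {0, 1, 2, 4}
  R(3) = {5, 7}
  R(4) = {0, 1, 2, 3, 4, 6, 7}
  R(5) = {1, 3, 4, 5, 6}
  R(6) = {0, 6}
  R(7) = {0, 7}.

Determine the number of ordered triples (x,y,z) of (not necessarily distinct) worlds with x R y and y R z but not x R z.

39

Enumerating: (0,2,1), (0,2,4), (0,3,5), (0,3,7), (1,0,2), (1,0,3), (1,0,6), (1,4,1), (1,4,2), (1,4,3), (1,4,6), (1,4,7), … and 27 more.
Total: 39.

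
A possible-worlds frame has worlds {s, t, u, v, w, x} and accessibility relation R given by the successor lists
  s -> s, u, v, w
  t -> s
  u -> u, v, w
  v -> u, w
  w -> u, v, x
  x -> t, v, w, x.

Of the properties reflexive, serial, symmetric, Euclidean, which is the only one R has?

Reflexive: no — t is not related to itself.
Serial: yes — every world has a successor (e.g. s R s).
Symmetric: no — s R u but not u R s.
Euclidean: no — w R u and w R x, but not u R x.
Only serial holds.

serial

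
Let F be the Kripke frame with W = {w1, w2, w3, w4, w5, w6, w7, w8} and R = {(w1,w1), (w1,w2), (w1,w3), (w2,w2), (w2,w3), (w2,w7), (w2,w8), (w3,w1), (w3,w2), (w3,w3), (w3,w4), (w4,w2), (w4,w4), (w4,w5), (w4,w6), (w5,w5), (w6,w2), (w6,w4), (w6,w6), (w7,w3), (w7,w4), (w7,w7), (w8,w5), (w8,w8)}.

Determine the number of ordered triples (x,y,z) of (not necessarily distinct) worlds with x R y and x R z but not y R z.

Enumerating: (w1,w2,w1), (w2,w3,w7), (w2,w3,w8), (w2,w7,w2), (w2,w7,w8), (w2,w8,w2), (w2,w8,w3), (w2,w8,w7), (w3,w1,w4), (w3,w2,w1), (w3,w2,w4), (w3,w4,w1), … and 14 more.
Total: 26.

26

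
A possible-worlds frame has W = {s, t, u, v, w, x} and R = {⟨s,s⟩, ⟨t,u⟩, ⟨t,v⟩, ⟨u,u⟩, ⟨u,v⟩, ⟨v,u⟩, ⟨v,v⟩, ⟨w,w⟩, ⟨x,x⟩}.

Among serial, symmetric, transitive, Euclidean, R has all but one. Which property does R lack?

symmetric

Serial: yes — every world has a successor (e.g. s R s).
Symmetric: no — t R u but not u R t.
Transitive: yes — every two-step R-path is closed by a direct edge.
Euclidean: yes — any two successors of a common world are R-related.
Only symmetric fails.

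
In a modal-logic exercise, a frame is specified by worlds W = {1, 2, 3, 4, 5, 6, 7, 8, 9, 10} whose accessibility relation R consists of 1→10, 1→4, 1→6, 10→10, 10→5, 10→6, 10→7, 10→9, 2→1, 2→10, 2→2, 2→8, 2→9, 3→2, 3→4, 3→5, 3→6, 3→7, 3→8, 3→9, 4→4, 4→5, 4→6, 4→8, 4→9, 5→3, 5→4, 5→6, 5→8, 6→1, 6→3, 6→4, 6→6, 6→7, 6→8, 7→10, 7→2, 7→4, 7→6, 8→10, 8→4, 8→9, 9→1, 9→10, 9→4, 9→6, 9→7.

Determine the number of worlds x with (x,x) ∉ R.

6

Enumerating: 1, 3, 5, 7, 8, 9.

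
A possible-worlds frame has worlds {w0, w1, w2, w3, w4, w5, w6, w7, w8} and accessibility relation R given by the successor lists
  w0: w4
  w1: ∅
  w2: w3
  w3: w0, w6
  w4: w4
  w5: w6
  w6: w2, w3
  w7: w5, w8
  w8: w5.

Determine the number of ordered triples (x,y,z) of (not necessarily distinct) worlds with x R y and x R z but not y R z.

Enumerating: (w2,w3,w3), (w3,w0,w0), (w3,w0,w6), (w3,w6,w0), (w3,w6,w6), (w5,w6,w6), (w6,w2,w2), (w6,w3,w2), (w6,w3,w3), (w7,w5,w5), (w7,w5,w8), (w7,w8,w8), (w8,w5,w5).

13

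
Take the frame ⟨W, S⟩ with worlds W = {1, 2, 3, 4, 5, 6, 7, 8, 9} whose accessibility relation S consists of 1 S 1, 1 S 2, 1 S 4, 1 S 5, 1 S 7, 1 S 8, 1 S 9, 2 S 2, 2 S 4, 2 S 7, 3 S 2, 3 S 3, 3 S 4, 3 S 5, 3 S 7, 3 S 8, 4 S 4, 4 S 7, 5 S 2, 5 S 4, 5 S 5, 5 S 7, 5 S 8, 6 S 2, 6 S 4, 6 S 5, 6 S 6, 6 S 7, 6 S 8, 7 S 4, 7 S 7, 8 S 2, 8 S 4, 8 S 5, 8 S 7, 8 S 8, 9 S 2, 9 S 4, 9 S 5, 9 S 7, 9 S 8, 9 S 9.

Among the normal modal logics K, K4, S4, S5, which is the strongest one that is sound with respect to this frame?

Transitive (axiom 4): yes — every two-step S-path is closed by a direct edge.
Reflexive (axiom T): yes — every world is S-related to itself.
Euclidean (axiom 5): no — 1 S 2 and 1 S 5, but not 2 S 5.
So F validates K, K4, S4; S5 would additionally require S to be Euclidean. The strongest is S4.

S4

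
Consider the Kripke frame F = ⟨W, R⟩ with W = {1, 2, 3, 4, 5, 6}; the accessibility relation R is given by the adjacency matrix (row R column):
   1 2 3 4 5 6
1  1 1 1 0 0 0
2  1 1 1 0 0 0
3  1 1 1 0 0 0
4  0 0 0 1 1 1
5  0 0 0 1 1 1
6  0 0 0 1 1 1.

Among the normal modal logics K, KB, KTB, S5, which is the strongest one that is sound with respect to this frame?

Symmetric (axiom B): yes — every pair in R has its reverse in R.
Reflexive (axiom T): yes — every world is R-related to itself.
Euclidean (axiom 5): yes — any two successors of a common world are R-related.
So F validates K, KB, KTB, S5. The strongest is S5.

S5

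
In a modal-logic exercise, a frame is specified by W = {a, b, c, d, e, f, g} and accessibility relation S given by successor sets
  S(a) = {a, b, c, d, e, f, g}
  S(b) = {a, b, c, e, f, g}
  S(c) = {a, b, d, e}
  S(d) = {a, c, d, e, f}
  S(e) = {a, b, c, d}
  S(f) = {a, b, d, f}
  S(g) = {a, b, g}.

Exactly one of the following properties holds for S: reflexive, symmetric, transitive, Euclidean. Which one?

Reflexive: no — c is not related to itself.
Symmetric: yes — every pair in S has its reverse in S.
Transitive: no — b S a and a S d, but not b S d.
Euclidean: no — a S b and a S d, but not b S d.
Only symmetric holds.

symmetric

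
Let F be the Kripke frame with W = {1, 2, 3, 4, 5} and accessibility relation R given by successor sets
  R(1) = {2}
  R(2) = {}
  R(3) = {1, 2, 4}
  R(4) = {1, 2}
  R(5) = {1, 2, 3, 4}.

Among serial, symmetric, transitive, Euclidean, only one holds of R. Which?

transitive

Serial: no — 2 has no R-successor.
Symmetric: no — 1 R 2 but not 2 R 1.
Transitive: yes — every two-step R-path is closed by a direct edge.
Euclidean: no — 3 R 1 and 3 R 4, but not 1 R 4.
Only transitive holds.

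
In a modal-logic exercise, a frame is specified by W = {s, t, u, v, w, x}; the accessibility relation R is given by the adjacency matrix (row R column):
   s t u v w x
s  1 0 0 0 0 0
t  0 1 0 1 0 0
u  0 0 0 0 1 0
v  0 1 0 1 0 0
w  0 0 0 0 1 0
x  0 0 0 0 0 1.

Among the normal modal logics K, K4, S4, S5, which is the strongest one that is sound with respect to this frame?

K4

Transitive (axiom 4): yes — every two-step R-path is closed by a direct edge.
Reflexive (axiom T): no — u is not related to itself.
Euclidean (axiom 5): yes — any two successors of a common world are R-related.
So F validates K, K4; S4 would additionally require R to be reflexive. The strongest is K4.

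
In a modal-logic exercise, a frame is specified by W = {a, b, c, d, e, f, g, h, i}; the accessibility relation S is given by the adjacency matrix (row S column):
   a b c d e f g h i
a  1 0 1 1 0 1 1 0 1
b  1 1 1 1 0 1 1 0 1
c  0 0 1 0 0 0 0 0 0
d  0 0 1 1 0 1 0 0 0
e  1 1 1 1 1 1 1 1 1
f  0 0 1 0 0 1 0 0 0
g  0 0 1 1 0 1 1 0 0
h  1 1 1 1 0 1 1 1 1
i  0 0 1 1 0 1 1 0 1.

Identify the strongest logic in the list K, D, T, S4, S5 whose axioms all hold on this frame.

S4

Serial (axiom D): yes — every world has a successor (e.g. a S a).
Reflexive (axiom T): yes — every world is S-related to itself.
Transitive (axiom 4): yes — every two-step S-path is closed by a direct edge.
Euclidean (axiom 5): no — a S c and a S d, but not c S d.
So F validates K, D, T, S4; S5 would additionally require S to be Euclidean. The strongest is S4.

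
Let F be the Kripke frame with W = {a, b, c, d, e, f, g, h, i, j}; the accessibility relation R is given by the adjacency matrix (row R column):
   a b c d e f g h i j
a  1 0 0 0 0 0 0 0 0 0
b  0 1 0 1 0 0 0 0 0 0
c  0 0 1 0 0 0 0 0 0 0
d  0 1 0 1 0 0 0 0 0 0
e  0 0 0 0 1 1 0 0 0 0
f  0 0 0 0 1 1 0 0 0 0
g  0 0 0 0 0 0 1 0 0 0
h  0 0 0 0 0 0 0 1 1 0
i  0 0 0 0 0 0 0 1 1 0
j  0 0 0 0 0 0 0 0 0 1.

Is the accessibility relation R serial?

Serial: yes — every world has a successor (e.g. a R a).

Yes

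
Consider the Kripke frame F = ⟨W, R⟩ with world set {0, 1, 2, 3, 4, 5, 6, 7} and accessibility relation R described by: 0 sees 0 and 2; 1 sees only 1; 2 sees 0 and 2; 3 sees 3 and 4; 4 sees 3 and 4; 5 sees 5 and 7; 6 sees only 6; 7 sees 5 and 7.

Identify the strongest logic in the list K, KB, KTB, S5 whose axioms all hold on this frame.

Symmetric (axiom B): yes — every pair in R has its reverse in R.
Reflexive (axiom T): yes — every world is R-related to itself.
Euclidean (axiom 5): yes — any two successors of a common world are R-related.
So F validates K, KB, KTB, S5. The strongest is S5.

S5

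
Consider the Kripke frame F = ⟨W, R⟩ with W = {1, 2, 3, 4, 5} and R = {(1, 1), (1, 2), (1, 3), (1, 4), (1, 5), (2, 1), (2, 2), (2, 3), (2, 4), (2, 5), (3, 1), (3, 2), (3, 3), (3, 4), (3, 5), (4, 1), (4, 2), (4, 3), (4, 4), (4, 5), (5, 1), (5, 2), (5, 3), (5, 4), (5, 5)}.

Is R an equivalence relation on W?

Yes

Reflexive: yes — every world is R-related to itself.
Symmetric: yes — every pair in R has its reverse in R.
Transitive: yes — every two-step R-path is closed by a direct edge.
So R is an equivalence relation.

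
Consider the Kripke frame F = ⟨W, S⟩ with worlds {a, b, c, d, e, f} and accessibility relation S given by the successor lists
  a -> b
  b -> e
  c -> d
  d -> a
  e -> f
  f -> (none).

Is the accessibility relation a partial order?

No

Reflexive: no — a is not related to itself.
Transitive: no — a S b and b S e, but not a S e.
Antisymmetric: yes — no distinct pair is related both ways.
So S is not a partial order.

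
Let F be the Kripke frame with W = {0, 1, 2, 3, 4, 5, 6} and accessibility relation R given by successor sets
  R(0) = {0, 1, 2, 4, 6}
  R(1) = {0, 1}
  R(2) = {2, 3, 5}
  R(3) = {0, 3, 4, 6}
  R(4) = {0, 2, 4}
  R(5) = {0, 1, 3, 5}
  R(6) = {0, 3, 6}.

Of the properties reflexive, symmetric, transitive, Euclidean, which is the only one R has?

reflexive

Reflexive: yes — every world is R-related to itself.
Symmetric: no — 0 R 2 but not 2 R 0.
Transitive: no — 0 R 2 and 2 R 3, but not 0 R 3.
Euclidean: no — 0 R 1 and 0 R 2, but not 1 R 2.
Only reflexive holds.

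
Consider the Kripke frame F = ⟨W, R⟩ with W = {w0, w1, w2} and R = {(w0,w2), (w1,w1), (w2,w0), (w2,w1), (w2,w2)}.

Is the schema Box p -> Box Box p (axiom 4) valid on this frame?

No

Axiom 4 corresponds to the accessibility relation being transitive.
Transitive: no — w0 R w2 and w2 R w1, but not w0 R w1.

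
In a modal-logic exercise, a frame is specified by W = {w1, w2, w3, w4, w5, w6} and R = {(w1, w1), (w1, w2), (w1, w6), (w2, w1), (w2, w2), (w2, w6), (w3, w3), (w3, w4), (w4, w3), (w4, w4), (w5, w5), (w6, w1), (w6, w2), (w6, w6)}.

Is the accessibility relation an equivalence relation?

Reflexive: yes — every world is R-related to itself.
Symmetric: yes — every pair in R has its reverse in R.
Transitive: yes — every two-step R-path is closed by a direct edge.
So R is an equivalence relation.

Yes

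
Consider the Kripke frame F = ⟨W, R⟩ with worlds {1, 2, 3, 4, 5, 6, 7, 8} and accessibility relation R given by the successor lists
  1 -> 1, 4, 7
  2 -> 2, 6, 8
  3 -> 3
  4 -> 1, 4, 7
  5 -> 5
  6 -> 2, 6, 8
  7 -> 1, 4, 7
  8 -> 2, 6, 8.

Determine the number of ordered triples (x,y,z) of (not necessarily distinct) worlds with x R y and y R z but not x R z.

R is transitive; there are no such tuples.

0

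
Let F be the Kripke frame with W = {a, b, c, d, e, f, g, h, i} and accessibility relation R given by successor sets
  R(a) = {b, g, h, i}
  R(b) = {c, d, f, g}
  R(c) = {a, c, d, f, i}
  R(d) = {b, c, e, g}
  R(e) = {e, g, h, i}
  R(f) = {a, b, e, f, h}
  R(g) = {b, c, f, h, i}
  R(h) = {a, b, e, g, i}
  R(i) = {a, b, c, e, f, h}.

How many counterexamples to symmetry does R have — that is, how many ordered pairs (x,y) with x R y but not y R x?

17

Enumerating: (a,b), (a,g), (b,c), (c,a), (c,f), (d,e), (d,g), (e,g), (f,a), (f,e), (f,h), (g,c), (g,f), (g,i), (h,b), (i,b), (i,f).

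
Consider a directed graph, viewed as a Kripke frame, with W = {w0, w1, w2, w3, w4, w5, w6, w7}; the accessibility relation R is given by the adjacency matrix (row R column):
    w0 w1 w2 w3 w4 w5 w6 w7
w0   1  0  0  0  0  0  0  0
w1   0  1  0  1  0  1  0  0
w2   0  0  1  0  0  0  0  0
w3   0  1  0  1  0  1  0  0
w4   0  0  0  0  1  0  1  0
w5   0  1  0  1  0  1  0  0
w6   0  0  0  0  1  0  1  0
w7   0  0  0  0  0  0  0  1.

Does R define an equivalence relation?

Yes

Reflexive: yes — every world is R-related to itself.
Symmetric: yes — every pair in R has its reverse in R.
Transitive: yes — every two-step R-path is closed by a direct edge.
So R is an equivalence relation.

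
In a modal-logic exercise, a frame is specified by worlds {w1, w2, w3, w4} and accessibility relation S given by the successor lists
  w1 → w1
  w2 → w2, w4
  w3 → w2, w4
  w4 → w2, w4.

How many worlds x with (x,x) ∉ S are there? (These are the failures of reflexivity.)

1

Enumerating: w3.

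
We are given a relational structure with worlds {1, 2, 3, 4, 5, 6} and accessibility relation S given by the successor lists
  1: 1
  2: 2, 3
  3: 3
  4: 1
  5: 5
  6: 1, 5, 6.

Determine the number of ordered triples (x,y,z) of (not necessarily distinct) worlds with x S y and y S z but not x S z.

S is transitive; there are no such tuples.

0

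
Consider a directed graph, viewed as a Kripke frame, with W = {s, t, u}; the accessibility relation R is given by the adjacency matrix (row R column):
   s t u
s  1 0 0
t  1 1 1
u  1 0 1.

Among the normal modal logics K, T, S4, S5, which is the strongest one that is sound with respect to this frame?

S4

Reflexive (axiom T): yes — every world is R-related to itself.
Transitive (axiom 4): yes — every two-step R-path is closed by a direct edge.
Euclidean (axiom 5): no — t R s and t R u, but not s R u.
So F validates K, T, S4; S5 would additionally require R to be Euclidean. The strongest is S4.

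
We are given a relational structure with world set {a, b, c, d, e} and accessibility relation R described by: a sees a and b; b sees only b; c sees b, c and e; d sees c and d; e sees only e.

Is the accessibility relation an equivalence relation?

Reflexive: yes — every world is R-related to itself.
Symmetric: no — a R b but not b R a.
Transitive: no — d R c and c R b, but not d R b.
So R is not an equivalence relation.

No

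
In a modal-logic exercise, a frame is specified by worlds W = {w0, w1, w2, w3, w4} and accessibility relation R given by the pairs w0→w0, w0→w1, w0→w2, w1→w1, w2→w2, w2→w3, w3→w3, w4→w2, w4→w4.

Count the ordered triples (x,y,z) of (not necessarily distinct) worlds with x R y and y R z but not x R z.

2

Enumerating: (w0,w2,w3), (w4,w2,w3).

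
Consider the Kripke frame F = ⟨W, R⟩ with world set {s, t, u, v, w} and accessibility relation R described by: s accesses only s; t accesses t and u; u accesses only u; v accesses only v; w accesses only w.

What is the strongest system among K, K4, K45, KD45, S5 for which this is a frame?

Transitive (axiom 4): yes — every two-step R-path is closed by a direct edge.
Euclidean (axiom 5): no — t R u and t R t, but not u R t.
Serial (axiom D): yes — every world has a successor (e.g. s R s).
Reflexive (axiom T): yes — every world is R-related to itself.
So F validates K, K4; K45 would additionally require R to be Euclidean. The strongest is K4.

K4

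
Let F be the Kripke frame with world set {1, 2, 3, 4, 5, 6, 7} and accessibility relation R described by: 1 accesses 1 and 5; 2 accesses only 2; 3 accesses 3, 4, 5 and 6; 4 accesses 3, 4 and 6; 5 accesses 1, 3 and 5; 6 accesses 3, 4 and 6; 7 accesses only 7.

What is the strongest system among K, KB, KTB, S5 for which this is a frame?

Symmetric (axiom B): yes — every pair in R has its reverse in R.
Reflexive (axiom T): yes — every world is R-related to itself.
Euclidean (axiom 5): no — 3 R 4 and 3 R 5, but not 4 R 5.
So F validates K, KB, KTB; S5 would additionally require R to be Euclidean. The strongest is KTB.

KTB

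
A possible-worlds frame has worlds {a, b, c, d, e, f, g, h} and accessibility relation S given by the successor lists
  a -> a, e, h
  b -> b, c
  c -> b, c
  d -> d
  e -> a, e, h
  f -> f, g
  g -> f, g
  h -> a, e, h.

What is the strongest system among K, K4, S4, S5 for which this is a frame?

S5

Transitive (axiom 4): yes — every two-step S-path is closed by a direct edge.
Reflexive (axiom T): yes — every world is S-related to itself.
Euclidean (axiom 5): yes — any two successors of a common world are S-related.
So F validates K, K4, S4, S5. The strongest is S5.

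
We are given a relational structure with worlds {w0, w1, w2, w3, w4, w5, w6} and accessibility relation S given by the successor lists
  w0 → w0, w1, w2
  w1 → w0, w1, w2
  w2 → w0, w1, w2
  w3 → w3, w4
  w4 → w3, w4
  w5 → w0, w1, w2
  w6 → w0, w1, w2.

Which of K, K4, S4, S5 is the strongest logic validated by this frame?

K4

Transitive (axiom 4): yes — every two-step S-path is closed by a direct edge.
Reflexive (axiom T): no — w5 is not related to itself.
Euclidean (axiom 5): yes — any two successors of a common world are S-related.
So F validates K, K4; S4 would additionally require S to be reflexive. The strongest is K4.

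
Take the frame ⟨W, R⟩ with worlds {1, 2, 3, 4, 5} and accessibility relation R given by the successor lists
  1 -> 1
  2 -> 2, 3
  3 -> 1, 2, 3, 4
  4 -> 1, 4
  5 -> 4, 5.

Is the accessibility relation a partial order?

Reflexive: yes — every world is R-related to itself.
Transitive: no — 2 R 3 and 3 R 1, but not 2 R 1.
Antisymmetric: no — 2 R 3 and 3 R 2 with 2 ≠ 3.
So R is not a partial order.

No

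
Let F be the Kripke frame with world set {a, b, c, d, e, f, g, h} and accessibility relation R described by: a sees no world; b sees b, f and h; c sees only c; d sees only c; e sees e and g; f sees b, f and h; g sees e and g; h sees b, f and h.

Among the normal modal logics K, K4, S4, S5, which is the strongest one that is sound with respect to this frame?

Transitive (axiom 4): yes — every two-step R-path is closed by a direct edge.
Reflexive (axiom T): no — a is not related to itself.
Euclidean (axiom 5): yes — any two successors of a common world are R-related.
So F validates K, K4; S4 would additionally require R to be reflexive. The strongest is K4.

K4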